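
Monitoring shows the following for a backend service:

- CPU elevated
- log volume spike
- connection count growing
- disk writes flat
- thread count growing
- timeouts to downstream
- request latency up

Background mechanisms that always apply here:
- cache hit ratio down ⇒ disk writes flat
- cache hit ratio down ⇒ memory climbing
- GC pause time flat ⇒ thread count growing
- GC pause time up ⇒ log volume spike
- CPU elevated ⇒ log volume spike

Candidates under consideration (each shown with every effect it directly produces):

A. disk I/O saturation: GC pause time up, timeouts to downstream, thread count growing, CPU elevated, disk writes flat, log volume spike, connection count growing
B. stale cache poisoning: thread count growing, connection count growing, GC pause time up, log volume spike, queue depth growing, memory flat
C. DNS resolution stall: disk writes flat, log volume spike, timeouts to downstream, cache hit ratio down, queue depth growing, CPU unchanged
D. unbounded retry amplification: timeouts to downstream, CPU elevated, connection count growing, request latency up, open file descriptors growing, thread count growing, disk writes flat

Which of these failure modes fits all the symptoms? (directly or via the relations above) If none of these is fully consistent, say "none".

Testing each hypothesis:
(A) disk I/O saturation — does not account for request latency up
(B) stale cache poisoning — CPU elevated -; log volume spike +; connection count growing +; disk writes flat -; thread count growing +; timeouts to downstream -; request latency up -
(C) DNS resolution stall — CPU elevated -; log volume spike +; connection count growing -; disk writes flat +; thread count growing -; timeouts to downstream +; request latency up -
(D) unbounded retry amplification — accounts for every observation (log volume spike by CPU elevated → log volume spike)
(D) alone accounts for all the evidence.

D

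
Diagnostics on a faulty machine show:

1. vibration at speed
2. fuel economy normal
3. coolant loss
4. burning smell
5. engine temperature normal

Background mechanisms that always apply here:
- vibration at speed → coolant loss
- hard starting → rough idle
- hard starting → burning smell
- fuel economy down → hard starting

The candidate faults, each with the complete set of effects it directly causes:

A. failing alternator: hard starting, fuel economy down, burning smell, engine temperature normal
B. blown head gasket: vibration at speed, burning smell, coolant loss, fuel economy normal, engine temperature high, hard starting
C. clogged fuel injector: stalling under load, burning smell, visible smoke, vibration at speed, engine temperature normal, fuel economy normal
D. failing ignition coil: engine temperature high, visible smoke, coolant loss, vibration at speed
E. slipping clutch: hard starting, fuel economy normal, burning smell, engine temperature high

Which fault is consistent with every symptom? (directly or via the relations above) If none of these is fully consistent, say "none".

C

Per-candidate check:
(A) failing alternator — vibration at speed miss; fuel economy normal miss; coolant loss miss; burning smell match; engine temperature normal match
(B) blown head gasket — vibration at speed match; fuel economy normal match; coolant loss match; burning smell match; engine temperature normal miss
(C) clogged fuel injector — accounts for every observation (coolant loss through vibration at speed → coolant loss)
(D) failing ignition coil — vibration at speed match; fuel economy normal miss; coolant loss match; burning smell miss; engine temperature normal miss
(E) slipping clutch — vibration at speed miss; fuel economy normal match; coolant loss miss; burning smell match; engine temperature normal miss
(C) is the only candidate with no mismatches.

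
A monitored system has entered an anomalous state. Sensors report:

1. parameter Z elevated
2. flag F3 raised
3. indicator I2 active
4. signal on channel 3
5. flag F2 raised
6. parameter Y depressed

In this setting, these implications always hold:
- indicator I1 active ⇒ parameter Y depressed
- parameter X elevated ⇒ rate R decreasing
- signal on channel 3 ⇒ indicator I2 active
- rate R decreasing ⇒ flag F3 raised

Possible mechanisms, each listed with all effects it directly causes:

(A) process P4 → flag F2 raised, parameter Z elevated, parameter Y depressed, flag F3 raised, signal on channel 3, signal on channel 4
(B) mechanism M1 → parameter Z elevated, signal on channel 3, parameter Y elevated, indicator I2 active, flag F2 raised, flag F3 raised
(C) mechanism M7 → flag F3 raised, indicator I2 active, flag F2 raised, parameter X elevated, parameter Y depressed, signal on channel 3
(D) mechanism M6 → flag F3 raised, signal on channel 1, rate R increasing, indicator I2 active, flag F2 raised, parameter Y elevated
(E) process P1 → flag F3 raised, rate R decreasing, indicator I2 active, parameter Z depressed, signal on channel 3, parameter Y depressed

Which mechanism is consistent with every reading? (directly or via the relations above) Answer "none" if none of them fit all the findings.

Testing each hypothesis:
(A) process P4 — accounts for every observation (indicator I2 active through signal on channel 3 → indicator I2 active)
(B) mechanism M1 — parameter Z elevated +; flag F3 raised +; indicator I2 active +; signal on channel 3 +; flag F2 raised +; parameter Y depressed -
(C) mechanism M7 — parameter Z elevated -; flag F3 raised +; indicator I2 active +; signal on channel 3 +; flag F2 raised +; parameter Y depressed +
(D) mechanism M6 — fails on parameter Z elevated, signal on channel 3, parameter Y depressed (predicts parameter Y elevated, not parameter Y depressed)
(E) process P1 — parameter Z elevated -; flag F3 raised +; indicator I2 active +; signal on channel 3 +; flag F2 raised -; parameter Y depressed +
(A) is the only candidate with no mismatches.

A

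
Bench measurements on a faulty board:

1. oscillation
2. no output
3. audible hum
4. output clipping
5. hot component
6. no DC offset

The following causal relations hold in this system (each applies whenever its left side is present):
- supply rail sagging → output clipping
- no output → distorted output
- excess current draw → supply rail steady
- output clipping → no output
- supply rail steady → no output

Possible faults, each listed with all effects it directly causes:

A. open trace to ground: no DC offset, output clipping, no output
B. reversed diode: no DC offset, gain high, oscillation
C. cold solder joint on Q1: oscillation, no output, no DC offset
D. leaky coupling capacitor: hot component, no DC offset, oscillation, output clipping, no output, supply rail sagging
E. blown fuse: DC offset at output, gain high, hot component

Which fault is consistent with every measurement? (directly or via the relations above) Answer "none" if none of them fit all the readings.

For each candidate, compare predicted effects to what was observed:
(A) open trace to ground — does not account for oscillation, audible hum, hot component
(B) reversed diode — does not account for no output, audible hum, output clipping, hot component
(C) cold solder joint on Q1 — oscillation match; no output match; audible hum miss; output clipping miss; hot component miss; no DC offset match
(D) leaky coupling capacitor — does not account for audible hum
(E) blown fuse — fails on oscillation, no output, audible hum, output clipping, no DC offset (predicts DC offset at output, not no DC offset)
None of the listed candidates fits everything.

none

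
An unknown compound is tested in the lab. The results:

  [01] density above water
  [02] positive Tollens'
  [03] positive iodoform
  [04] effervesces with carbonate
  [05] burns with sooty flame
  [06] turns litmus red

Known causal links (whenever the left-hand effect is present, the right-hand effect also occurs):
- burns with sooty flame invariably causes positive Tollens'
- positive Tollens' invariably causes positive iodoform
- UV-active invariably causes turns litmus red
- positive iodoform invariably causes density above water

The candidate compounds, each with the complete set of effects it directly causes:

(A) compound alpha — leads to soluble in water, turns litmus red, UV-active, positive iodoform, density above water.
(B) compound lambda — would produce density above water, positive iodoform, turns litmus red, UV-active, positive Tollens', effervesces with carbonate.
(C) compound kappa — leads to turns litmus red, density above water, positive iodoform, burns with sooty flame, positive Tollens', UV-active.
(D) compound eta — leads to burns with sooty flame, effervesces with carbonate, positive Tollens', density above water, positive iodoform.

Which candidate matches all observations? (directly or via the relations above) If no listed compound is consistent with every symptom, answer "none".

none

For each candidate, compare predicted effects to what was observed:
(A) compound alpha — does not account for positive Tollens', effervesces with carbonate, burns with sooty flame
(B) compound lambda — does not account for burns with sooty flame
(C) compound kappa — density above water +; positive Tollens' +; positive iodoform +; effervesces with carbonate -; burns with sooty flame +; turns litmus red +
(D) compound eta — density above water +; positive Tollens' +; positive iodoform +; effervesces with carbonate +; burns with sooty flame +; turns litmus red -
None of the listed candidates fits everything.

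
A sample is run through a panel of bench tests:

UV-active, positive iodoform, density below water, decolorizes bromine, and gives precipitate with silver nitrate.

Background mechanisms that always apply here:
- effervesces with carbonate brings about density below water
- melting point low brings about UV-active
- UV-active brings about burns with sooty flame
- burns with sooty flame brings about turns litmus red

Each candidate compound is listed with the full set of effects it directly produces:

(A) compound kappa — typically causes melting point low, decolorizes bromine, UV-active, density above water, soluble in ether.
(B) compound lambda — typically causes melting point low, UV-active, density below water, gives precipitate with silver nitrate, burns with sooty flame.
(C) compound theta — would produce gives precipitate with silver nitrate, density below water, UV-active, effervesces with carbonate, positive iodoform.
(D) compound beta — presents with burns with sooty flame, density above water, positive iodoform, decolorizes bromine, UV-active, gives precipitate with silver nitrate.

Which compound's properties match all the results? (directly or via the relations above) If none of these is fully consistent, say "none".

none

For each candidate, compare predicted effects to what was observed:
(A) compound kappa — UV-active +; positive iodoform -; density below water -; decolorizes bromine +; gives precipitate with silver nitrate -
(B) compound lambda — UV-active +; positive iodoform -; density below water +; decolorizes bromine -; gives precipitate with silver nitrate +
(C) compound theta — UV-active +; positive iodoform +; density below water +; decolorizes bromine -; gives precipitate with silver nitrate +
(D) compound beta — fails on density below water (predicts density above water, not density below water)
Every candidate fails on at least one observation.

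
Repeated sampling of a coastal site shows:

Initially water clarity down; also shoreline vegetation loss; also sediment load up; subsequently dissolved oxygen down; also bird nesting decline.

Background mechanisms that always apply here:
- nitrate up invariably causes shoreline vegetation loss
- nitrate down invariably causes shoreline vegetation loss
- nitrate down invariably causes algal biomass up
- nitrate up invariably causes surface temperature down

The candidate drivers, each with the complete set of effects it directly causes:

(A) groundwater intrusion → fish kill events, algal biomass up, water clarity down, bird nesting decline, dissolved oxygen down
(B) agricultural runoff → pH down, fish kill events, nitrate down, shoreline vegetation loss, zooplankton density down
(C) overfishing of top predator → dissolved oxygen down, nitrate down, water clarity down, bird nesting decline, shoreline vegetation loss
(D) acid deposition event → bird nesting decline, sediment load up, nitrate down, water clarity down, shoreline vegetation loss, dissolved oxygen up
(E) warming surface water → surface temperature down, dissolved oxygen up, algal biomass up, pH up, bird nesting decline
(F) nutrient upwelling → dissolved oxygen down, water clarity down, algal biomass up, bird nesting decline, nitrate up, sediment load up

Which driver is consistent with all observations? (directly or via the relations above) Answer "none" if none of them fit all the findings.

F

Per-candidate check:
(A) groundwater intrusion — water clarity down match; shoreline vegetation loss miss; sediment load up miss; dissolved oxygen down match; bird nesting decline match
(B) agricultural runoff — water clarity down miss; shoreline vegetation loss match; sediment load up miss; dissolved oxygen down miss; bird nesting decline miss
(C) overfishing of top predator — does not account for sediment load up
(D) acid deposition event — fails on dissolved oxygen down (predicts dissolved oxygen up, not dissolved oxygen down)
(E) warming surface water — water clarity down miss; shoreline vegetation loss miss; sediment load up miss; dissolved oxygen down miss; bird nesting decline match
(F) nutrient upwelling — accounts for every observation (shoreline vegetation loss by nitrate up → shoreline vegetation loss)
Only (F) is consistent with every observation.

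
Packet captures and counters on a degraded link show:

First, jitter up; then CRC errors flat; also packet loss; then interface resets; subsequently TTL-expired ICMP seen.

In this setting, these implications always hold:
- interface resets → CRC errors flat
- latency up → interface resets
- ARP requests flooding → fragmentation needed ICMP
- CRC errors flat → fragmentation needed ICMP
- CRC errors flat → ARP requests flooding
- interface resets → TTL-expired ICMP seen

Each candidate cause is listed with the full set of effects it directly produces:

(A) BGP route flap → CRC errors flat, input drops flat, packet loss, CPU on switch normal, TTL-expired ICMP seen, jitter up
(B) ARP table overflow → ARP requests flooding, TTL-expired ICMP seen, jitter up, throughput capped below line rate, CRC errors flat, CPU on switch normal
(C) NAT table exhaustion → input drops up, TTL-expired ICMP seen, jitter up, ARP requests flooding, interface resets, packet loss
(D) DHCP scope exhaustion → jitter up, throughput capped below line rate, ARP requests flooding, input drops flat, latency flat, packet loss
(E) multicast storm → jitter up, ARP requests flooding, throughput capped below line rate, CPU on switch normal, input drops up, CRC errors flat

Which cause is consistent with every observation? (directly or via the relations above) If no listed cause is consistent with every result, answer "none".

Checking each candidate against the observations:
(A) BGP route flap — does not account for interface resets
(B) ARP table overflow — does not account for packet loss, interface resets
(C) NAT table exhaustion — accounts for every observation (CRC errors flat by interface resets → CRC errors flat)
(D) DHCP scope exhaustion — does not account for CRC errors flat, interface resets, TTL-expired ICMP seen
(E) multicast storm — jitter up yes; CRC errors flat yes; packet loss NO; interface resets NO; TTL-expired ICMP seen NO
(C) is the only candidate with no mismatches.

C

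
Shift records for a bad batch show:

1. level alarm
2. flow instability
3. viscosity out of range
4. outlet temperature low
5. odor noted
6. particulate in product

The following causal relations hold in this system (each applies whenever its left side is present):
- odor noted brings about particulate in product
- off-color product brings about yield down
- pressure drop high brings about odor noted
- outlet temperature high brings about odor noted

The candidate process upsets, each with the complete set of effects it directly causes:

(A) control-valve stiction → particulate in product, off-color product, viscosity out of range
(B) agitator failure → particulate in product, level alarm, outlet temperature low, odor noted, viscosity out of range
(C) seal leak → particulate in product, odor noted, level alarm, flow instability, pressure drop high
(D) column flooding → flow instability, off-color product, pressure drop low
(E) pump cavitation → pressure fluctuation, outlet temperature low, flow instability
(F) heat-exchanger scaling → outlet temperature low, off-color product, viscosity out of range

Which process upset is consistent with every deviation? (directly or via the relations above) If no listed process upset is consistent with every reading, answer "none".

Checking each candidate against the observations:
(A) control-valve stiction — does not account for level alarm, flow instability, outlet temperature low, odor noted
(B) agitator failure — does not account for flow instability
(C) seal leak — level alarm match; flow instability match; viscosity out of range miss; outlet temperature low miss; odor noted match; particulate in product match
(D) column flooding — does not account for level alarm, viscosity out of range, outlet temperature low, odor noted, particulate in product
(E) pump cavitation — level alarm miss; flow instability match; viscosity out of range miss; outlet temperature low match; odor noted miss; particulate in product miss
(F) heat-exchanger scaling — level alarm miss; flow instability miss; viscosity out of range match; outlet temperature low match; odor noted miss; particulate in product miss
Every candidate fails on at least one observation.

none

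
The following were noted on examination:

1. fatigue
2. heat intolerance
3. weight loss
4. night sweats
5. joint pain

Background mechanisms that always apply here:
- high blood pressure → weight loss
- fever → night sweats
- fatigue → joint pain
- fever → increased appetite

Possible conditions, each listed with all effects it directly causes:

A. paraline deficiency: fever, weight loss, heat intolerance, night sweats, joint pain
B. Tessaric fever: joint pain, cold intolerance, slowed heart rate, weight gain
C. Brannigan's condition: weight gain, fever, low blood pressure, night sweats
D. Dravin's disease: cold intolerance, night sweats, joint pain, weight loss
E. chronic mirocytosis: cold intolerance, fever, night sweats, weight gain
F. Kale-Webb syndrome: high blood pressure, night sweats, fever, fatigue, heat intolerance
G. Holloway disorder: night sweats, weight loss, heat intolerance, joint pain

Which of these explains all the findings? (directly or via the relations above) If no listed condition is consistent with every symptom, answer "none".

Per-candidate check:
(A) paraline deficiency — does not account for fatigue
(B) Tessaric fever — fails on fatigue, heat intolerance, weight loss, night sweats (predicts cold intolerance, not heat intolerance; predicts weight gain, not weight loss)
(C) Brannigan's condition — fatigue NO; heat intolerance NO; weight loss NO; night sweats yes; joint pain NO
(D) Dravin's disease — fails on fatigue, heat intolerance (predicts cold intolerance, not heat intolerance)
(E) chronic mirocytosis — fails on fatigue, heat intolerance, weight loss, joint pain (predicts cold intolerance, not heat intolerance; predicts weight gain, not weight loss)
(F) Kale-Webb syndrome — accounts for every observation (weight loss via high blood pressure → weight loss)
(G) Holloway disorder — fatigue NO; heat intolerance yes; weight loss yes; night sweats yes; joint pain yes
(F) alone accounts for all the evidence.

F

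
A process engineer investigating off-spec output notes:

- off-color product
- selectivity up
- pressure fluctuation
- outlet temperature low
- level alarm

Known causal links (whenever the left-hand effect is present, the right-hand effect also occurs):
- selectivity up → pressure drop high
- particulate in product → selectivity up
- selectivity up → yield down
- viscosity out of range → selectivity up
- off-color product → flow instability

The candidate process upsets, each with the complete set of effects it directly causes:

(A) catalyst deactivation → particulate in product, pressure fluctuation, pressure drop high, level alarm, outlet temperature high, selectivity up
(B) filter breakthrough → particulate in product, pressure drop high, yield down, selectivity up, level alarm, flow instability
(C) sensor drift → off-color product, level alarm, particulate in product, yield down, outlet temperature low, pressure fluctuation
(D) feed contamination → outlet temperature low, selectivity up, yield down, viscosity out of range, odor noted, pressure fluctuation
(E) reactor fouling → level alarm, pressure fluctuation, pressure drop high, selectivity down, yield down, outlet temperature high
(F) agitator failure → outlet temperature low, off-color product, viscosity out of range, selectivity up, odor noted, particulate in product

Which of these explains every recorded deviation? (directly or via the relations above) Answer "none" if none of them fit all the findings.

C

For each candidate, compare predicted effects to what was observed:
(A) catalyst deactivation — fails on off-color product, outlet temperature low (predicts outlet temperature high, not outlet temperature low)
(B) filter breakthrough — does not account for off-color product, pressure fluctuation, outlet temperature low
(C) sensor drift — accounts for every observation (selectivity up through particulate in product → selectivity up)
(D) feed contamination — off-color product miss; selectivity up match; pressure fluctuation match; outlet temperature low match; level alarm miss
(E) reactor fouling — off-color product miss; selectivity up miss; pressure fluctuation match; outlet temperature low miss; level alarm match
(F) agitator failure — does not account for pressure fluctuation, level alarm
(C) alone accounts for all the evidence.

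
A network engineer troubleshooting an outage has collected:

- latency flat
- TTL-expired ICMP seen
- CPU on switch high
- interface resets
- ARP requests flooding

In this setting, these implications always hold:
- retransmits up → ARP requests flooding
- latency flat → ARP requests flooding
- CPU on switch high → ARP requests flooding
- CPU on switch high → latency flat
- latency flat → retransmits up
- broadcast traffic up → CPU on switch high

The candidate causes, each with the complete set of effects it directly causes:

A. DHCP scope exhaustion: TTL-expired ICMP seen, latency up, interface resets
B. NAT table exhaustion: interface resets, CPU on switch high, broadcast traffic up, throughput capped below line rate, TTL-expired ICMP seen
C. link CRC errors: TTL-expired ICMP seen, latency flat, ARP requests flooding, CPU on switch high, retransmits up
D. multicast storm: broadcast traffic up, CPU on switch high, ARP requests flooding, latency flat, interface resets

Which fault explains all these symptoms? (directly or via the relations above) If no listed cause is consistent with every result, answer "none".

Checking each candidate against the observations:
(A) DHCP scope exhaustion — fails on latency flat, CPU on switch high, ARP requests flooding (predicts latency up, not latency flat)
(B) NAT table exhaustion — latency flat + (through CPU on switch high → latency flat); TTL-expired ICMP seen +; CPU on switch high +; interface resets +; ARP requests flooding + (through CPU on switch high → ARP requests flooding)
(C) link CRC errors — does not account for interface resets
(D) multicast storm — does not account for TTL-expired ICMP seen
(B) alone accounts for all the evidence.

B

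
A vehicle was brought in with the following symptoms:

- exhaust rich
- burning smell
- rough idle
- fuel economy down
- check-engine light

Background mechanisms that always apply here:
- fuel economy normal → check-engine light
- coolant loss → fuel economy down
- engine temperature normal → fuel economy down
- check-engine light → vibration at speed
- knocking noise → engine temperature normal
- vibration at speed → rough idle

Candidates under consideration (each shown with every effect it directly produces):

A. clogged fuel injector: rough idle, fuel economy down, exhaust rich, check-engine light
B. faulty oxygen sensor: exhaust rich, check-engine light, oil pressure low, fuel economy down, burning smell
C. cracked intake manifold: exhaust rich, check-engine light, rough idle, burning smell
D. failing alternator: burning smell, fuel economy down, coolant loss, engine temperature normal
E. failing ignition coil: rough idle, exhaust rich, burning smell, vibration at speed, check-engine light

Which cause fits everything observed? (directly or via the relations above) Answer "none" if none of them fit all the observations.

B

Per-candidate check:
(A) clogged fuel injector — does not account for burning smell
(B) faulty oxygen sensor — exhaust rich ✓; burning smell ✓; rough idle ✓ (via check-engine light → vibration at speed → rough idle); fuel economy down ✓; check-engine light ✓
(C) cracked intake manifold — exhaust rich ✓; burning smell ✓; rough idle ✓; fuel economy down ✗; check-engine light ✓
(D) failing alternator — does not account for exhaust rich, rough idle, check-engine light
(E) failing ignition coil — does not account for fuel economy down
(B) alone accounts for all the evidence.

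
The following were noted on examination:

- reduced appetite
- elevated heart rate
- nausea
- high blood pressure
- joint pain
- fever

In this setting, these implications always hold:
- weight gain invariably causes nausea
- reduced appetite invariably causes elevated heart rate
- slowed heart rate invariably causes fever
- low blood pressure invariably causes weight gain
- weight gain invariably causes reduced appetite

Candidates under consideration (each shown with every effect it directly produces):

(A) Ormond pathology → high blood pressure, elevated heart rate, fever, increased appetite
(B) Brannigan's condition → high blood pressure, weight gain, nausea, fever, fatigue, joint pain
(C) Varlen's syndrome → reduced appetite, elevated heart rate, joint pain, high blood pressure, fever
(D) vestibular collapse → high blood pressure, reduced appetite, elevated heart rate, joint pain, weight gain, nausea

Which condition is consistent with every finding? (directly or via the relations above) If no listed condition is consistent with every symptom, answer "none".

Testing each hypothesis:
(A) Ormond pathology — reduced appetite ✗; elevated heart rate ✓; nausea ✗; high blood pressure ✓; joint pain ✗; fever ✓
(B) Brannigan's condition — accounts for every observation (reduced appetite through weight gain → reduced appetite)
(C) Varlen's syndrome — reduced appetite ✓; elevated heart rate ✓; nausea ✗; high blood pressure ✓; joint pain ✓; fever ✓
(D) vestibular collapse — does not account for fever
Only (B) is consistent with every observation.

B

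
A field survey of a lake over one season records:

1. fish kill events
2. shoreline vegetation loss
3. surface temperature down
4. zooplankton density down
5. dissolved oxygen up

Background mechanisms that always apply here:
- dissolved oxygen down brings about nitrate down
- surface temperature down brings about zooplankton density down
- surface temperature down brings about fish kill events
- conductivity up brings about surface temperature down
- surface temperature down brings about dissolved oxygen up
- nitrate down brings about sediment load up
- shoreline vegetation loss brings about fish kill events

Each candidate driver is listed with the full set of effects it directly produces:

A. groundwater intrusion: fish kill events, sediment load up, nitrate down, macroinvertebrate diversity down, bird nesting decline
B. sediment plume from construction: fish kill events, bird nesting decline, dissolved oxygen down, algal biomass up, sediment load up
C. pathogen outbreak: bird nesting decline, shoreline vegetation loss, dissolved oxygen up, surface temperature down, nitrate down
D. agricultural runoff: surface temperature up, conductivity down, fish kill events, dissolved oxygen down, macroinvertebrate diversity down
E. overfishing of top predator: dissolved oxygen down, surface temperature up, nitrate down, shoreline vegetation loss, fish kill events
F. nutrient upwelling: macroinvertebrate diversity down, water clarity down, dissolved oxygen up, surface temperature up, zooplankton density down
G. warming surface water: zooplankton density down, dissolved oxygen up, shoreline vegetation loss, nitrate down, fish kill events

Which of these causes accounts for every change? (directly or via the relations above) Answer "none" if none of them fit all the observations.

C

For each candidate, compare predicted effects to what was observed:
(A) groundwater intrusion — fish kill events ✓; shoreline vegetation loss ✗; surface temperature down ✗; zooplankton density down ✗; dissolved oxygen up ✗
(B) sediment plume from construction — fails on shoreline vegetation loss, surface temperature down, zooplankton density down, dissolved oxygen up (predicts dissolved oxygen down, not dissolved oxygen up)
(C) pathogen outbreak — accounts for every observation (fish kill events via surface temperature down → fish kill events)
(D) agricultural runoff — fails on shoreline vegetation loss, surface temperature down, zooplankton density down, dissolved oxygen up (predicts surface temperature up, not surface temperature down; predicts dissolved oxygen down, not dissolved oxygen up)
(E) overfishing of top predator — fails on surface temperature down, zooplankton density down, dissolved oxygen up (predicts surface temperature up, not surface temperature down; predicts dissolved oxygen down, not dissolved oxygen up)
(F) nutrient upwelling — fish kill events ✗; shoreline vegetation loss ✗; surface temperature down ✗; zooplankton density down ✓; dissolved oxygen up ✓
(G) warming surface water — does not account for surface temperature down
(C) alone accounts for all the evidence.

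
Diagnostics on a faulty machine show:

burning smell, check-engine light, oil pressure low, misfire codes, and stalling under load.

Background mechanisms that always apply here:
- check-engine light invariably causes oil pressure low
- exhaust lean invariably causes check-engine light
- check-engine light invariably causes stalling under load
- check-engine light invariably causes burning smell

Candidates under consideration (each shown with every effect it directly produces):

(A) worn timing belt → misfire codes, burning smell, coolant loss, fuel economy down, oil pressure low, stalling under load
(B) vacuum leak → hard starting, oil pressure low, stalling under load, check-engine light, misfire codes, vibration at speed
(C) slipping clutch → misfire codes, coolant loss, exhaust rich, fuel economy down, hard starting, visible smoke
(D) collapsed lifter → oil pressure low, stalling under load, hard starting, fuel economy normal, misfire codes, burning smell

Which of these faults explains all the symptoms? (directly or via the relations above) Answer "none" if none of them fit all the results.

B

For each candidate, compare predicted effects to what was observed:
(A) worn timing belt — burning smell match; check-engine light miss; oil pressure low match; misfire codes match; stalling under load match
(B) vacuum leak — accounts for every observation (burning smell via check-engine light → burning smell)
(C) slipping clutch — does not account for burning smell, check-engine light, oil pressure low, stalling under load
(D) collapsed lifter — does not account for check-engine light
(B) alone accounts for all the evidence.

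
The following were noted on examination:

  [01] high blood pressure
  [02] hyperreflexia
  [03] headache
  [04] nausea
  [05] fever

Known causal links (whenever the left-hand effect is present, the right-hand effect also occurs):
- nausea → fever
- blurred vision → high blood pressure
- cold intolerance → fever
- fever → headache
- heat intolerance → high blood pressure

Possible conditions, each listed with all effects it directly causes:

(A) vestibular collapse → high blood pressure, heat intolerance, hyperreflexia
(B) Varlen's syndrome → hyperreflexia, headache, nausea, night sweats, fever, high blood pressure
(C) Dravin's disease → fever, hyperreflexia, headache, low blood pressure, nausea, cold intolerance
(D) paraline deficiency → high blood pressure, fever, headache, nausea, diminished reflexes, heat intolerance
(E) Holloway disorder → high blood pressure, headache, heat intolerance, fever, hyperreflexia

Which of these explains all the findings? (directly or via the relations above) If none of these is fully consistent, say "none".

B

Testing each hypothesis:
(A) vestibular collapse — high blood pressure +; hyperreflexia +; headache -; nausea -; fever -
(B) Varlen's syndrome — accounts for every observation
(C) Dravin's disease — fails on high blood pressure (predicts low blood pressure, not high blood pressure)
(D) paraline deficiency — fails on hyperreflexia (predicts diminished reflexes, not hyperreflexia)
(E) Holloway disorder — high blood pressure +; hyperreflexia +; headache +; nausea -; fever +
(B) is the only candidate with no mismatches.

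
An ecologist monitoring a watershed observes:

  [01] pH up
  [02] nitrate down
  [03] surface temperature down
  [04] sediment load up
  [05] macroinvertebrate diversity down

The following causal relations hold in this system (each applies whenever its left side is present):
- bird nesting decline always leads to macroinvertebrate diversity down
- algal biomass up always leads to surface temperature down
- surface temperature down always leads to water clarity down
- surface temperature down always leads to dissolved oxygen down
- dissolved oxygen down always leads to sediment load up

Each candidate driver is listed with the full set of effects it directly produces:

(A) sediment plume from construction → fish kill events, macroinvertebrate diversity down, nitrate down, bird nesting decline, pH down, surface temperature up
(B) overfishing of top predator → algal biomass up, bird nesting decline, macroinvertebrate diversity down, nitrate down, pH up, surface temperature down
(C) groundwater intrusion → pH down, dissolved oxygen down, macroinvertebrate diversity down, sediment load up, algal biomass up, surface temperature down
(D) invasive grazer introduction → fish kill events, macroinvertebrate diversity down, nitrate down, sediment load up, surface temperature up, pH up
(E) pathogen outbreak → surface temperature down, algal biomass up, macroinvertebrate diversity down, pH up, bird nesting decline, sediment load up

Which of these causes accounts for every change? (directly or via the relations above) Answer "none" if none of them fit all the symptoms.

For each candidate, compare predicted effects to what was observed:
(A) sediment plume from construction — pH up miss; nitrate down match; surface temperature down miss; sediment load up miss; macroinvertebrate diversity down match
(B) overfishing of top predator — pH up match; nitrate down match; surface temperature down match; sediment load up match (by surface temperature down → dissolved oxygen down → sediment load up); macroinvertebrate diversity down match
(C) groundwater intrusion — fails on pH up, nitrate down (predicts pH down, not pH up)
(D) invasive grazer introduction — pH up match; nitrate down match; surface temperature down miss; sediment load up match; macroinvertebrate diversity down match
(E) pathogen outbreak — does not account for nitrate down
Only (B) is consistent with every observation.

B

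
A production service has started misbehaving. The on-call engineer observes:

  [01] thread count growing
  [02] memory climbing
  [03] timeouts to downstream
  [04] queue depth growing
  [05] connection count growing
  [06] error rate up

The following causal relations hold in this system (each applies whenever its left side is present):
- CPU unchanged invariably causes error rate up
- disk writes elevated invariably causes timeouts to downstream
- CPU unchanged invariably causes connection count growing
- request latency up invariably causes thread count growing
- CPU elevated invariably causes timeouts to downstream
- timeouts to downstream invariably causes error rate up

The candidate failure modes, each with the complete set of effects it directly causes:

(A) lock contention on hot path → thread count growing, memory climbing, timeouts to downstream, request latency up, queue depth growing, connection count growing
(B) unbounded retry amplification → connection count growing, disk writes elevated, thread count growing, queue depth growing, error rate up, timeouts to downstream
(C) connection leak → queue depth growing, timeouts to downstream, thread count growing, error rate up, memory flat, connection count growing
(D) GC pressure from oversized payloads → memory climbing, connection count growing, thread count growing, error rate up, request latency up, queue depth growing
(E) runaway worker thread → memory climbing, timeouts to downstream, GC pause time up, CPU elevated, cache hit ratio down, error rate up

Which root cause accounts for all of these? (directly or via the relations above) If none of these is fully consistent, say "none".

A

Checking each candidate against the observations:
(A) lock contention on hot path — thread count growing match; memory climbing match; timeouts to downstream match; queue depth growing match; connection count growing match; error rate up match (via timeouts to downstream → error rate up)
(B) unbounded retry amplification — thread count growing match; memory climbing miss; timeouts to downstream match; queue depth growing match; connection count growing match; error rate up match
(C) connection leak — thread count growing match; memory climbing miss; timeouts to downstream match; queue depth growing match; connection count growing match; error rate up match
(D) GC pressure from oversized payloads — thread count growing match; memory climbing match; timeouts to downstream miss; queue depth growing match; connection count growing match; error rate up match
(E) runaway worker thread — does not account for thread count growing, queue depth growing, connection count growing
(A) alone accounts for all the evidence.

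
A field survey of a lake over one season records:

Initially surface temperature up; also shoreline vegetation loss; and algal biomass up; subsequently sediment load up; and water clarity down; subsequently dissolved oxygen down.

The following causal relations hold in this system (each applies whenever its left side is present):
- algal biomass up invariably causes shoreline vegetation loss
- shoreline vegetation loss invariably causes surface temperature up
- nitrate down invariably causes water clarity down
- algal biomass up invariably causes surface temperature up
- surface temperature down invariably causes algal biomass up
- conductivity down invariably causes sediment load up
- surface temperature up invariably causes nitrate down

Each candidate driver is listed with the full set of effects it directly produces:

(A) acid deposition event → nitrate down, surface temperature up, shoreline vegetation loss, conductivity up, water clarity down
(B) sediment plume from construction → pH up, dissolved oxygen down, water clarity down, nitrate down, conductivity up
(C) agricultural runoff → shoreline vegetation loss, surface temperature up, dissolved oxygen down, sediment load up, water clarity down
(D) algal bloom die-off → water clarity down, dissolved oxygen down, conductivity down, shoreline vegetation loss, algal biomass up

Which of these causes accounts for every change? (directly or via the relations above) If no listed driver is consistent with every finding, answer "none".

Per-candidate check:
(A) acid deposition event — does not account for algal biomass up, sediment load up, dissolved oxygen down
(B) sediment plume from construction — does not account for surface temperature up, shoreline vegetation loss, algal biomass up, sediment load up
(C) agricultural runoff — does not account for algal biomass up
(D) algal bloom die-off — accounts for every observation (surface temperature up via algal biomass up → surface temperature up)
(D) is the only candidate with no mismatches.

D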